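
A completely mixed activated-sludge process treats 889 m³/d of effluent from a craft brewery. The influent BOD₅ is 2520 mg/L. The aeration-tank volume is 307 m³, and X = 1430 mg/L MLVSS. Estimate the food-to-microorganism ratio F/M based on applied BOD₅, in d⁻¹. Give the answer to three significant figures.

F/M = applied load / biomass = Q·S₀/(V·X) = 889 × 2520 / (307.0 × 1430) = 5.103 d⁻¹.

F/M ≈ 5.10 d⁻¹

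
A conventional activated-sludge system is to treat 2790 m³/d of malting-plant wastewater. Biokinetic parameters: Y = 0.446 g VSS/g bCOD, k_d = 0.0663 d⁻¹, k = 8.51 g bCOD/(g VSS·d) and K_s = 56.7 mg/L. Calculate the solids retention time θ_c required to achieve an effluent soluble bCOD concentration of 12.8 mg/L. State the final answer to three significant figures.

From 1/θ_c = Y·k·S/(K_s + S) − k_d: Y·k·S/(K_s+S) = 0.446 × 8.51 × 12.8 / (56.7 + 12.8) = 0.6990 d⁻¹.
1/θ_c = 0.6990 − 0.0663 = 0.6327 d⁻¹, so θ_c = 1.580 d.

θ_c ≈ 1.58 d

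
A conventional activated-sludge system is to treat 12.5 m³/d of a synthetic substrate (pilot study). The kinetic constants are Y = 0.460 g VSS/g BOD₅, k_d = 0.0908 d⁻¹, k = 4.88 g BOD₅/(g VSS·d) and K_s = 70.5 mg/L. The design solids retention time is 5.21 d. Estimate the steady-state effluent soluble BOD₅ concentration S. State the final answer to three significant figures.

Effluent substrate depends only on kinetics and SRT: S = K_s(1 + k_d θ_c) / [θ_c(Yk − k_d) − 1] = 70.5 × (1 + 0.0908 × 5.21) / [5.21 × (0.460 × 4.88 − 0.0908) − 1] = 103.9 / 10.22 = 10.16 mg/L.

S ≈ 10.2 mg/L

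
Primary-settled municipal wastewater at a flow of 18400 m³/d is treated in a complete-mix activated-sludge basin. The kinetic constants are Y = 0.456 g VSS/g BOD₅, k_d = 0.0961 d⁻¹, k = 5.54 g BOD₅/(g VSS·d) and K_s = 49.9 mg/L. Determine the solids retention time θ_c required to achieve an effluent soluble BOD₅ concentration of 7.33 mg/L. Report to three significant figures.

θ_c ≈ 4.40 d

Specific growth rate at S = 7.33 mg/L: μ = YkS/(K_s+S) = 0.456·5.54·7.33/(49.9+7.33) = 0.3236 d⁻¹.
Then 1/θ_c = μ − k_d = 0.3236 − 0.0961 = 0.2275 d⁻¹, giving θ_c = 4.396 d.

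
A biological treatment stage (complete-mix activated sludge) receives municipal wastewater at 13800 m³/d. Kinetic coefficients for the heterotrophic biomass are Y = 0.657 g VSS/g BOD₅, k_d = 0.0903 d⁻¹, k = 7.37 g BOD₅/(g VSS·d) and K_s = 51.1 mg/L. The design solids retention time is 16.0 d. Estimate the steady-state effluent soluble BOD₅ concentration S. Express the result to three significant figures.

S ≈ 1.67 mg/L

From the Monod/SRT balance for a CMAS, S = K_s·(1+k_d θ_c)/[θ_c·(Y k − k_d) − 1] = 51.1 × (1 + 0.0903 × 16.0) / [16.0 × (0.657 × 7.37 − 0.0903) − 1] = 124.9 / 75.03 = 1.665 mg/L.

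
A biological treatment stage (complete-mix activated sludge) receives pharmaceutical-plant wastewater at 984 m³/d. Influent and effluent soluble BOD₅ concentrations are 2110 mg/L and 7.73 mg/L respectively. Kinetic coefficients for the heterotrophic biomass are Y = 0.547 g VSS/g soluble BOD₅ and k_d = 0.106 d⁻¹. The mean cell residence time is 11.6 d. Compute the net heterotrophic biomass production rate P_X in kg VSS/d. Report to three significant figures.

P_X ≈ 508 kg VSS/d

Observed yield with endogenous decay: Y_obs = Y / (1 + k_d·θ_c) = 0.547 / (1 + 0.106 × 11.6) = 0.547 / 2.230 = 0.2453 g VSS/g soluble BOD₅.
Substrate removed = Q·(S₀ − S) = 984 m³/d × (2110 − 7.73) g/m³ = 2.07×10^6 g/d = 2069 kg/d.
P_X = Y_obs · Q(S₀ − S) = 0.2453 × 2069 = 507.5 kg VSS/d.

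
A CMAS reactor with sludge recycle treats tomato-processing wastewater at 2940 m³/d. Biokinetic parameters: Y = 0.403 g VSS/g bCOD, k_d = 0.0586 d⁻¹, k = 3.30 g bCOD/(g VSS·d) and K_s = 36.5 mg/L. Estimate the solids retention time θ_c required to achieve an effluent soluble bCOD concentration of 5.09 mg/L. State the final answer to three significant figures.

From 1/θ_c = Y·k·S/(K_s + S) − k_d: Y·k·S/(K_s+S) = 0.403 × 3.30 × 5.09 / (36.5 + 5.09) = 0.1628 d⁻¹.
Then 1/θ_c = μ − k_d = 0.1628 − 0.0586 = 0.1042 d⁻¹, giving θ_c = 9.601 d.

θ_c ≈ 9.60 d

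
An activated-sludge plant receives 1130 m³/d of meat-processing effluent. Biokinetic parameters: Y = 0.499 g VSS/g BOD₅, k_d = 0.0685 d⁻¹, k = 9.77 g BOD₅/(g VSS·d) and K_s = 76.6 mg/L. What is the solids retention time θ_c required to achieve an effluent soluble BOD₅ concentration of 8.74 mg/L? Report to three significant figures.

From 1/θ_c = Y·k·S/(K_s + S) − k_d: Y·k·S/(K_s+S) = 0.499 × 9.77 × 8.74 / (76.6 + 8.74) = 0.4993 d⁻¹.
1/θ_c = 0.4993 − 0.0685 = 0.4308 d⁻¹, so θ_c = 2.321 d.

θ_c ≈ 2.32 d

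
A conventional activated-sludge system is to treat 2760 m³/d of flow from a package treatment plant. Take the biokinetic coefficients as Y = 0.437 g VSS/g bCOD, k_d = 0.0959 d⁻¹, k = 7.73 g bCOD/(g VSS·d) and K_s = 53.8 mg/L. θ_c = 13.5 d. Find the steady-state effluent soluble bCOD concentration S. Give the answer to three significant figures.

From the Monod/SRT balance for a CMAS, S = K_s·(1+k_d θ_c)/[θ_c·(Y k − k_d) − 1] = 53.8 × (1 + 0.0959 × 13.5) / [13.5 × (0.437 × 7.73 − 0.0959) − 1] = 123.5 / 43.31 = 2.851 mg/L.

S ≈ 2.85 mg/L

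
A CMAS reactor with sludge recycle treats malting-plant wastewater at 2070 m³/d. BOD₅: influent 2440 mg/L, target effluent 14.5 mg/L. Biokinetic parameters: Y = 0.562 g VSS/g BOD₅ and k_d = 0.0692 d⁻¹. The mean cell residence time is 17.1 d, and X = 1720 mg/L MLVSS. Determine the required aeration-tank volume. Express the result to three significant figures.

V ≈ 12800 m³

From the SRT design equation V = Y Q (S₀−S) θ_c / [X (1 + k_d θ_c)] = 0.562 × 2070 × (2440 − 14.5) × 17.1 / [1720 × (1 + 0.0692 × 17.1)] = 4.83×10^7 / 3755 = 12849 m³.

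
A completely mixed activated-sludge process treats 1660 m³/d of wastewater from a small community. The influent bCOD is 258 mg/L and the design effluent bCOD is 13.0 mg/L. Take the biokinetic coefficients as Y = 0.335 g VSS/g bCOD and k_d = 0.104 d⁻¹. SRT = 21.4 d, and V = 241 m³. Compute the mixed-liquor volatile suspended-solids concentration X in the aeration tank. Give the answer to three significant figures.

X = Y·Q·ΔS·θ_c / [V·(1 + k_d θ_c)] = 0.335 × 1660 × (258 − 13.0) × 21.4 / [241 × (1 + 0.104 × 21.4)] = 3751 mg/L.

X ≈ 3750 mg/L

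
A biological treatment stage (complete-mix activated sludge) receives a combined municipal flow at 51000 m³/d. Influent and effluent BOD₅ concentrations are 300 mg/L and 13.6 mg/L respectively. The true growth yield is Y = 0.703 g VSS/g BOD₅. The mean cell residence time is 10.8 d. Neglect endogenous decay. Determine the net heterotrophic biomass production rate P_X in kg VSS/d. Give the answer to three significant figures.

Since k_d ≈ 0, Y_obs = Y = 0.703 g VSS/g BOD₅.
Substrate removed = Q·(S₀ − S) = 51000 m³/d × (300 − 13.6) g/m³ = 1.46×10^7 g/d = 14606 kg/d.
Net biomass production P_X = Y_obs × Q·(S₀ − S) = 0.7030 × 14606 = 10268 kg VSS/d.

P_X ≈ 10300 kg VSS/d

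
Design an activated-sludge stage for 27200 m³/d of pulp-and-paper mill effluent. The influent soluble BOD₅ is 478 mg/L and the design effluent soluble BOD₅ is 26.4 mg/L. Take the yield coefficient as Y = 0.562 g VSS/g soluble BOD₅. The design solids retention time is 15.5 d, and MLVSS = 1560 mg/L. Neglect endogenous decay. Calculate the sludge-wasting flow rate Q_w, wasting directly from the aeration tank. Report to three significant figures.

With k_d = 0 the design equation reduces to V = Y Q (S₀−S) θ_c / X = 0.562 × 27200 × (478 − 26.4) × 15.5 / 1560 = 68591 m³.
With mixed-liquor wasting, θ_c = V/Q_w, so Q_w = V/θ_c = 68591/15.5 = 4425 m³/d.

Q_w ≈ 4430 m³/d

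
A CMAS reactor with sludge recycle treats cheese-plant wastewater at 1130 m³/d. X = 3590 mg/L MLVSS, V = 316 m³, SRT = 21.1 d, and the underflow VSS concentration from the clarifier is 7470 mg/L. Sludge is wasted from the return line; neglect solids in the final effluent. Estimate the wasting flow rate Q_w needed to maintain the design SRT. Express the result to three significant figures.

Q_w ≈ 7.20 m³/d

θ_c = V·X/(Q_w·X_r) when wasting from the recycle, so Q_w = V·X/(θ_c·X_r) = 316.0 × 3590 / (21.1 × 7470) = 7.197 m³/d.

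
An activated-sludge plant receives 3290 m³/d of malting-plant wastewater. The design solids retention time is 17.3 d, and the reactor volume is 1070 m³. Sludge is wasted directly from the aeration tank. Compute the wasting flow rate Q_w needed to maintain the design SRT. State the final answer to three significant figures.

For wasting at MLVSS concentration, Q_w = V/θ_c = 1070/17.3 = 61.85 m³/d.

Q_w ≈ 61.8 m³/d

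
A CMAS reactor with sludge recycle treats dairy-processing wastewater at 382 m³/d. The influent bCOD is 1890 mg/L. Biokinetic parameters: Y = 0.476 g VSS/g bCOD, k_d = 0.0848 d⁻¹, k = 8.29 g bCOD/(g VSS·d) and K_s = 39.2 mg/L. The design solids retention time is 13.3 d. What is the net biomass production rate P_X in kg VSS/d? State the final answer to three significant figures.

P_X ≈ 161 kg VSS/d

Effluent substrate depends only on kinetics and SRT: S = K_s(1 + k_d θ_c) / [θ_c(Yk − k_d) − 1] = 39.2 × (1 + 0.0848 × 13.3) / [13.3 × (0.476 × 8.29 − 0.0848) − 1] = 83.41 / 50.35 = 1.656 mg/L.
The observed yield is Y_obs = Y/(1 + k_d·θ_c) = 0.476 / (1 + 0.0848 × 13.3) = 0.476 / 2.128 = 0.2237 g VSS per g bCOD removed.
ΔS = 1890 − 1.66 = 1888 mg/L, so the substrate removal rate is 382 × 1888/1000 = 721.3 kg bCOD/d.
P_X = Y_obs · Q(S₀ − S) = 0.2237 × 721.3 = 161.4 kg VSS/d.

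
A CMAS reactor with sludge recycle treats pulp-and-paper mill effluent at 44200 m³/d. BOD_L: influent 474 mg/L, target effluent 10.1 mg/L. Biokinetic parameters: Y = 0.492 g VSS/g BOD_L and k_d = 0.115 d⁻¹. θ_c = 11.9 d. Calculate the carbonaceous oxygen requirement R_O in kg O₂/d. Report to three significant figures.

R_O ≈ 14500 kg O₂/d

Y_obs = Y / (1 + k_d θ_c) = 0.492 / (1 + 0.115 × 11.9) = 0.492 / 2.369 = 0.2077.
Substrate removed = Q·(S₀ − S) = 44200 m³/d × (474 − 10.1) g/m³ = 2.05×10^7 g/d = 20504 kg/d.
P_X = Y_obs·Q·(S₀ − S) = 0.2077 × 20504 = 4259 kg VSS/d.
R_O = Q·(S₀ − S) − 1.42·P_X = 20504 − 1.42 × 4259 = 14456 kg O₂/d.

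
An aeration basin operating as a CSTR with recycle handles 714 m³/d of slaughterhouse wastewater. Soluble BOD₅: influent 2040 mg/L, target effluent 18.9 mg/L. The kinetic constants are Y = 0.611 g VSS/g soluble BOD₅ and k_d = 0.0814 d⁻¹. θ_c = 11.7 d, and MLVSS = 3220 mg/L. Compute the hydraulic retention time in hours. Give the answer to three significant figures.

Steady-state biomass mass balance: V·X·(1 + k_d·θ_c) = Y·Q·(S₀ − S)·θ_c, so V = 0.611 × 714 × (2040 − 18.9) × 11.7 / [3220 × (1 + 0.0814 × 11.7)] = 1.03×10^7 / 6287 = 1641 m³.
τ = V/Q = 1641/714 = 2.298 d, or 55.16 h.

τ ≈ 55.2 h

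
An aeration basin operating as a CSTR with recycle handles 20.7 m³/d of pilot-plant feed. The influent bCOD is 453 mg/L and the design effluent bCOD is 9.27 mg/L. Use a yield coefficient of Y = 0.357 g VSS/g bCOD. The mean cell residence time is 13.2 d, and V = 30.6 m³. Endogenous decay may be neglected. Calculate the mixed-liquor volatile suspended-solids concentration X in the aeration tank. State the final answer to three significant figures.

X ≈ 1410 mg/L

From V·X = Y·Q·(S₀ − S)·θ_c (decay neglected): X = 0.357 × 20.7 × (453 − 9.27) × 13.2 / 30.6 = 1415 mg/L.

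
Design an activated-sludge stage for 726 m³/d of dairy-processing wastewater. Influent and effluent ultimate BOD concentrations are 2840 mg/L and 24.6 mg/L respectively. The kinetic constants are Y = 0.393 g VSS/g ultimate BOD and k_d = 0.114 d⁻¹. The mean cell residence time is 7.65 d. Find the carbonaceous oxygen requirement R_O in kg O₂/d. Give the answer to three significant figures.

R_O ≈ 1430 kg O₂/d

The observed yield is Y_obs = Y/(1 + k_d·θ_c) = 0.393 / (1 + 0.114 × 7.65) = 0.393 / 1.872 = 0.2099 g VSS per g ultimate BOD removed.
ΔS = 2840 − 24.6 = 2815 mg/L, so the substrate removal rate is 726 × 2815/1000 = 2044 kg ultimate BOD/d.
P_X = Y_obs·Q·(S₀ − S) = 0.2099 × 2044 = 429.1 kg VSS/d.
Carbonaceous O₂ demand = substrate oxidised − cell-mass equivalent = 2044 − 1.42 × 429.1 = 1435 kg O₂/d.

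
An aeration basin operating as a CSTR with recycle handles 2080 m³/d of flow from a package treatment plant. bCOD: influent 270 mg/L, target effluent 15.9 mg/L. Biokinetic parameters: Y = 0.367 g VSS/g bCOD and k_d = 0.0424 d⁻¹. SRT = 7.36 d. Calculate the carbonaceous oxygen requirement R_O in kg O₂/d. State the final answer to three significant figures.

Observed yield with endogenous decay: Y_obs = Y / (1 + k_d·θ_c) = 0.367 / (1 + 0.0424 × 7.36) = 0.367 / 1.312 = 0.2797 g VSS/g bCOD.
Substrate removed = Q·(S₀ − S) = 2080 m³/d × (270 − 15.9) g/m³ = 5.29×10^5 g/d = 528.5 kg/d.
P_X = Y_obs·Q·(S₀ − S) = 0.2797 × 528.5 = 147.8 kg VSS/d.
R_O = Q·(S₀ − S) − 1.42·P_X = 528.5 − 1.42 × 147.8 = 318.6 kg O₂/d.

R_O ≈ 319 kg O₂/d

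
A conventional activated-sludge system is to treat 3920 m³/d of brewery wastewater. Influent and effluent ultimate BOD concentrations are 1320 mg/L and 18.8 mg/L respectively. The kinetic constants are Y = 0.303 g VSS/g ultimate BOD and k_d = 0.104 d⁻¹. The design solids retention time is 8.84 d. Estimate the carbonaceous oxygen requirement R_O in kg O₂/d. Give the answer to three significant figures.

The observed yield is Y_obs = Y/(1 + k_d·θ_c) = 0.303 / (1 + 0.104 × 8.84) = 0.303 / 1.919 = 0.1579 g VSS per g ultimate BOD removed.
Substrate removed = Q·(S₀ − S) = 3920 m³/d × (1320 − 18.8) g/m³ = 5.1×10^6 g/d = 5101 kg/d.
P_X = Y_obs·Q·(S₀ − S) = 0.1579 × 5101 = 805.2 kg VSS/d.
Carbonaceous O₂ demand = substrate oxidised − cell-mass equivalent = 5101 − 1.42 × 805.2 = 3957 kg O₂/d.

R_O ≈ 3960 kg O₂/d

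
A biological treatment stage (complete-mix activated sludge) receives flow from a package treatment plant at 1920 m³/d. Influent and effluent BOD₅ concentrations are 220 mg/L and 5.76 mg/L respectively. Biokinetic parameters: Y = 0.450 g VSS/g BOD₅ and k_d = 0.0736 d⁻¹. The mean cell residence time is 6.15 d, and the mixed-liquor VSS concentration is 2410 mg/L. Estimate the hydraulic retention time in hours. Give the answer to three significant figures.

From the SRT design equation V = Y Q (S₀−S) θ_c / [X (1 + k_d θ_c)] = 0.450 × 1920 × (220 − 5.76) × 6.15 / [2410 × (1 + 0.0736 × 6.15)] = 1.14×10^6 / 3501 = 325.2 m³.
Hydraulic retention time τ = V/Q = 325.2 / 1920 = 0.1694 d = 4.065 h.

τ ≈ 4.06 h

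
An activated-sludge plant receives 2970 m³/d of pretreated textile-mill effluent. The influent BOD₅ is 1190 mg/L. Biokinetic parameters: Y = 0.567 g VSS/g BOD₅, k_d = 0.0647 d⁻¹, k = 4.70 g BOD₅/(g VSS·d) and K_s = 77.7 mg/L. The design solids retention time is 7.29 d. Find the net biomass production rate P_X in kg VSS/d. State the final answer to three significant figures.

P_X ≈ 1350 kg VSS/d

Effluent substrate depends only on kinetics and SRT: S = K_s(1 + k_d θ_c) / [θ_c(Yk − k_d) − 1] = 77.7 × (1 + 0.0647 × 7.29) / [7.29 × (0.567 × 4.70 − 0.0647) − 1] = 114.3 / 17.96 = 6.368 mg/L.
Correct the yield for decay: Y_obs = Y/(1 + k_d θ_c) = 0.567 / (1 + 0.0647 × 7.29) = 0.567 / 1.472 = 0.3853.
Mass of BOD₅ removed per day: Q(S₀ − S) = 2970 × 1184 g/m³ = 3515 kg/d.
Biomass produced: P_X = Y_obs·Q·ΔS = 0.3853 × 3515 ≈ 1354 kg VSS/d.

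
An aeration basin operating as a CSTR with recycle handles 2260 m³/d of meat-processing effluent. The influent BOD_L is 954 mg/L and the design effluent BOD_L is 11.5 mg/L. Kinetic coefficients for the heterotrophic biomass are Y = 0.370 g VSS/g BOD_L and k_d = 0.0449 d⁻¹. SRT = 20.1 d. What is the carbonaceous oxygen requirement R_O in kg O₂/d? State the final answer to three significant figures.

Y_obs = Y / (1 + k_d θ_c) = 0.370 / (1 + 0.0449 × 20.1) = 0.370 / 1.902 = 0.1945.
Substrate removed = Q·(S₀ − S) = 2260 m³/d × (954 − 11.5) g/m³ = 2.13×10^6 g/d = 2130 kg/d.
Net sludge production P_X = 0.1945 × 2130 = 414.3 kg VSS/d.
R_O = Q·ΔS − 1.42 P_X = 2130 − 588.2 = 1542 kg O₂/d.

R_O ≈ 1540 kg O₂/d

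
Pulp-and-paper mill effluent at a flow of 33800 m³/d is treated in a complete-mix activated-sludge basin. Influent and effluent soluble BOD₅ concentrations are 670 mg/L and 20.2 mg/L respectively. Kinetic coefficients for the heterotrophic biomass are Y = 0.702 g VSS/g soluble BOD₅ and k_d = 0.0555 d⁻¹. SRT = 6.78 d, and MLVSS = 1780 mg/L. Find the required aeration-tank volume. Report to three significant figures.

Rearranging the biomass balance for a CMAS with decay, V = Y·Q·ΔS·θ_c / [X·(1+k_d θ_c)] = 0.702 × 33800 × (670 − 20.2) × 6.78 / [1780 × (1 + 0.0555 × 6.78)] = 1.05×10^8 / 2450 = 42671 m³.

V ≈ 42700 m³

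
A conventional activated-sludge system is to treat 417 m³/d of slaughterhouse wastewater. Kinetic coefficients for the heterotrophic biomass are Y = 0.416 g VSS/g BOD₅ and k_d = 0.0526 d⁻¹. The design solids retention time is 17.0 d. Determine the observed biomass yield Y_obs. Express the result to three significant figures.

Y_obs ≈ 0.220 g VSS/g BOD₅

Observed yield with endogenous decay: Y_obs = Y / (1 + k_d·θ_c) = 0.416 / (1 + 0.0526 × 17.0) = 0.416 / 1.894 = 0.2196 g VSS/g BOD₅.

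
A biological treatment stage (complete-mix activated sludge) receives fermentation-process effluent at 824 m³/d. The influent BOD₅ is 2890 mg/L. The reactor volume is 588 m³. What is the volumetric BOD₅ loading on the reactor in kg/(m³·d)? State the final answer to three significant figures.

Volumetric loading L_v = Q·S₀ / V = 824 × 2890 g/m³ / 588.0 m³ = 4050 g/(m³·d) = 4.050 kg BOD₅/(m³·d).

L_v ≈ 4.05 kg BOD₅/(m³·d)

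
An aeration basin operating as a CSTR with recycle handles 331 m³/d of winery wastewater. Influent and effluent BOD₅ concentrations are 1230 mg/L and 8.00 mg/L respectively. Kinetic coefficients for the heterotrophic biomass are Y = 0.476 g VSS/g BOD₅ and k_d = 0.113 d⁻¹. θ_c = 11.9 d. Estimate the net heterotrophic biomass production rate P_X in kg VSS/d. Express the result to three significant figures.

Y_obs = Y / (1 + k_d θ_c) = 0.476 / (1 + 0.113 × 11.9) = 0.476 / 2.345 = 0.2030.
Substrate removed = Q·(S₀ − S) = 331 m³/d × (1230 − 8.00) g/m³ = 4.04×10^5 g/d = 404.5 kg/d.
Biomass produced: P_X = Y_obs·Q·ΔS = 0.2030 × 404.5 ≈ 82.11 kg VSS/d.

P_X ≈ 82.1 kg VSS/d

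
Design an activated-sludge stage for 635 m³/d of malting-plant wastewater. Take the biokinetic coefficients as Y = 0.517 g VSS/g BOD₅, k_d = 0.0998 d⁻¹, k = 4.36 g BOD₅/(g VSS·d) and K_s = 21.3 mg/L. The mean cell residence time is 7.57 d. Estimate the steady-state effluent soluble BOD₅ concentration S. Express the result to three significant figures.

Effluent substrate depends only on kinetics and SRT: S = K_s(1 + k_d θ_c) / [θ_c(Yk − k_d) − 1] = 21.3 × (1 + 0.0998 × 7.57) / [7.57 × (0.517 × 4.36 − 0.0998) − 1] = 37.39 / 15.31 = 2.443 mg/L.

S ≈ 2.44 mg/L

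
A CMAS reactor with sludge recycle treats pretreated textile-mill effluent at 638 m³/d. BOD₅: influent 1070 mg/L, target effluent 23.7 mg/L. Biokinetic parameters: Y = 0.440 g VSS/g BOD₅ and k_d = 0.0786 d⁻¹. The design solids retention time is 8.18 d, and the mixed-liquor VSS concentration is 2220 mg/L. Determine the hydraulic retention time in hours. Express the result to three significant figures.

Rearranging the biomass balance for a CMAS with decay, V = Y·Q·ΔS·θ_c / [X·(1+k_d θ_c)] = 0.440 × 638 × (1070 − 23.7) × 8.18 / [2220 × (1 + 0.0786 × 8.18)] = 2.4×10^6 / 3647 = 658.7 m³.
HRT = V/Q = 658.7 m³ / 638 m³·d⁻¹ = 1.032 d × 24 = 24.78 h.

τ ≈ 24.8 h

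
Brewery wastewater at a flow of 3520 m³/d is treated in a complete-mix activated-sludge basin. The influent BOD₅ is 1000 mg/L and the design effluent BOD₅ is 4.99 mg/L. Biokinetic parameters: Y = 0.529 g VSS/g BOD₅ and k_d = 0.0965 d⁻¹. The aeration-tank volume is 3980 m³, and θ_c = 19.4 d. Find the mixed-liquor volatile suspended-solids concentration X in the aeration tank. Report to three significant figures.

X = Y·Q·ΔS·θ_c / [V·(1 + k_d θ_c)] = 0.529 × 3520 × (1000 − 4.99) × 19.4 / [3980 × (1 + 0.0965 × 19.4)] = 3144 mg/L.

X ≈ 3140 mg/L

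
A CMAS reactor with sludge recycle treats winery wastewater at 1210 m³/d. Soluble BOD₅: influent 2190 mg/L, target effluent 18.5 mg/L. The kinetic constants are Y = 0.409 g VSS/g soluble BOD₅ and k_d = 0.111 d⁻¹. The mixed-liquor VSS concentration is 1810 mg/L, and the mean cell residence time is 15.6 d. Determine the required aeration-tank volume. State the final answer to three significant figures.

Steady-state biomass mass balance: V·X·(1 + k_d·θ_c) = Y·Q·(S₀ − S)·θ_c, so V = 0.409 × 1210 × (2190 − 18.5) × 15.6 / [1810 × (1 + 0.111 × 15.6)] = 1.68×10^7 / 4944 = 3391 m³.

V ≈ 3390 m³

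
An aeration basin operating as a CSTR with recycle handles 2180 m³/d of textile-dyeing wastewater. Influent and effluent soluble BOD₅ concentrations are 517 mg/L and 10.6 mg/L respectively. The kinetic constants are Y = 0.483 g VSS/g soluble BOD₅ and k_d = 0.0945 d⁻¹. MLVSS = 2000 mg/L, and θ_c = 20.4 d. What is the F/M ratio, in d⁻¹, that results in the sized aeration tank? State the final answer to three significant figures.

F/M ≈ 0.303 d⁻¹

Rearranging the biomass balance for a CMAS with decay, V = Y·Q·ΔS·θ_c / [X·(1+k_d θ_c)] = 0.483 × 2180 × (517 − 10.6) × 20.4 / [2000 × (1 + 0.0945 × 20.4)] = 1.09×10^7 / 5856 = 1858 m³.
Food-to-microorganism ratio F/M = Q S₀ / (V X) = 2180 × 517 / (1858 × 2000) = 0.3034 d⁻¹.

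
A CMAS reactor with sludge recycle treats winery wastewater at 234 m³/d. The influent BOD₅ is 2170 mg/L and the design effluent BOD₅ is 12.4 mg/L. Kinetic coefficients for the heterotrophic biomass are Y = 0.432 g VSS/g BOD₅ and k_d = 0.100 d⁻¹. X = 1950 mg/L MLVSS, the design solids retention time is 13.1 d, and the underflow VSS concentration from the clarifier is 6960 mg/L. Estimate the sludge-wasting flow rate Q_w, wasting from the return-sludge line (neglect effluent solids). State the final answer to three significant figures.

Q_w ≈ 13.6 m³/d

Steady-state biomass mass balance: V·X·(1 + k_d·θ_c) = Y·Q·(S₀ − S)·θ_c, so V = 0.432 × 234 × (2170 − 12.4) × 13.1 / [1950 × (1 + 0.100 × 13.1)] = 2.86×10^6 / 4504 = 634.3 m³.
Wasting from the return line (neglecting effluent solids): Q_w = V·X / (θ_c·X_r) = 634.3 × 1950 / (13.1 × 6960) = 13.57 m³/d.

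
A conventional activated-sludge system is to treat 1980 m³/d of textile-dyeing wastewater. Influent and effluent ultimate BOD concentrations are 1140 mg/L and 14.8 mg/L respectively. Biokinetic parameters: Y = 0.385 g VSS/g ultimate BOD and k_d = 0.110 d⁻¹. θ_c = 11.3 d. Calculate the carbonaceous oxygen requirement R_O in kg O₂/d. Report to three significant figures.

Observed yield with endogenous decay: Y_obs = Y / (1 + k_d·θ_c) = 0.385 / (1 + 0.110 × 11.3) = 0.385 / 2.243 = 0.1716 g VSS/g ultimate BOD.
ΔS = 1140 − 14.8 = 1125 mg/L, so the substrate removal rate is 1980 × 1125/1000 = 2228 kg ultimate BOD/d.
Biomass synthesised: P_X = Y_obs × 2228 = 382.4 kg VSS/d.
R_O = Q·(S₀ − S) − 1.42·P_X = 2228 − 1.42 × 382.4 = 1685 kg O₂/d.

R_O ≈ 1680 kg O₂/d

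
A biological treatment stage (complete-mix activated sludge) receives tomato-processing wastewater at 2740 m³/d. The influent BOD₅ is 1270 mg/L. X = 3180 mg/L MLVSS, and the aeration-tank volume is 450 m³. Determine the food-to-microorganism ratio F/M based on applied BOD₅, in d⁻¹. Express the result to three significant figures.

Food-to-microorganism ratio F/M = Q S₀ / (V X) = 2740 × 1270 / (450.0 × 3180) = 2.432 d⁻¹.

F/M ≈ 2.43 d⁻¹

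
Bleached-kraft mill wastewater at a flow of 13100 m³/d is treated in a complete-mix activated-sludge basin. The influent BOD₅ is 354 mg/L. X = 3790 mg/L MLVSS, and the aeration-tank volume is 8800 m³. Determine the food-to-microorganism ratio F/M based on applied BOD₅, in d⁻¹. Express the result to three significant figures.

Food-to-microorganism ratio F/M = Q S₀ / (V X) = 13100 × 354 / (8800 × 3790) = 0.1390 d⁻¹.

F/M ≈ 0.139 d⁻¹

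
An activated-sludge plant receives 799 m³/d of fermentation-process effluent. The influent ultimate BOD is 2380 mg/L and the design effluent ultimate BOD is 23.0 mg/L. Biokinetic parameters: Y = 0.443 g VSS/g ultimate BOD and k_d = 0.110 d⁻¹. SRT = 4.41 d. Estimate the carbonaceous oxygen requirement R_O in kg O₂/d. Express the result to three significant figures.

The observed yield is Y_obs = Y/(1 + k_d·θ_c) = 0.443 / (1 + 0.110 × 4.41) = 0.443 / 1.485 = 0.2983 g VSS per g ultimate BOD removed.
Mass of ultimate BOD removed per day: Q(S₀ − S) = 799 × 2357 g/m³ = 1883 kg/d.
Biomass synthesised: P_X = Y_obs × 1883 = 561.8 kg VSS/d.
R_O = Q·(S₀ − S) − 1.42·P_X = 1883 − 1.42 × 561.8 = 1086 kg O₂/d.

R_O ≈ 1090 kg O₂/d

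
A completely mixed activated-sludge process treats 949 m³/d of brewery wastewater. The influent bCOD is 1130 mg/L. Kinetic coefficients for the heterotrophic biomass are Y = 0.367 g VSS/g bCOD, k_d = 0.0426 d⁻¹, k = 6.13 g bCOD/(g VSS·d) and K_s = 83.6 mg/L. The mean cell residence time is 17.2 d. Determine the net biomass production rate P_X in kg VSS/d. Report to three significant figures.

P_X ≈ 226 kg VSS/d

Effluent substrate depends only on kinetics and SRT: S = K_s(1 + k_d θ_c) / [θ_c(Yk − k_d) − 1] = 83.6 × (1 + 0.0426 × 17.2) / [17.2 × (0.367 × 6.13 − 0.0426) − 1] = 144.9 / 36.96 = 3.919 mg/L.
The observed yield is Y_obs = Y/(1 + k_d·θ_c) = 0.367 / (1 + 0.0426 × 17.2) = 0.367 / 1.733 = 0.2118 g VSS per g bCOD removed.
Mass of bCOD removed per day: Q(S₀ − S) = 949 × 1126 g/m³ = 1069 kg/d.
Biomass produced: P_X = Y_obs·Q·ΔS = 0.2118 × 1069 ≈ 226.3 kg VSS/d.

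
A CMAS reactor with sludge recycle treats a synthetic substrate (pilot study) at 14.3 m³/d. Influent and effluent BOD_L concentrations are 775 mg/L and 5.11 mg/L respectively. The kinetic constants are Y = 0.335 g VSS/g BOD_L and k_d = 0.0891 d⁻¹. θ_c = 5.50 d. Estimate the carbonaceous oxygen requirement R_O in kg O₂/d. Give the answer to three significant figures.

R_O ≈ 7.49 kg O₂/d

The observed yield is Y_obs = Y/(1 + k_d·θ_c) = 0.335 / (1 + 0.0891 × 5.50) = 0.335 / 1.490 = 0.2248 g VSS per g BOD_L removed.
Substrate removed = Q·(S₀ − S) = 14.3 m³/d × (775 − 5.11) g/m³ = 1.1×10^4 g/d = 11.01 kg/d.
Biomass synthesised: P_X = Y_obs × 11.01 = 2.475 kg VSS/d.
R_O = Q·ΔS − 1.42 P_X = 11.01 − 3.515 = 7.495 kg O₂/d.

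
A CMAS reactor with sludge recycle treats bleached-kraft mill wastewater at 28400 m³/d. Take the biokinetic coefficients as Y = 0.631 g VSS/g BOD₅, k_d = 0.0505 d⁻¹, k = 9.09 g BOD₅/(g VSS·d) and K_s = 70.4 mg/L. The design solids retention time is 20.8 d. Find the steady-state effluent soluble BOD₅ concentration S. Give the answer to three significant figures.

For a completely mixed reactor with recycle the Lawrence–McCarty relation gives S = K_s·(1 + k_d·θ_c) / [θ_c·(Y·k − k_d) − 1] = 70.4 × (1 + 0.0505 × 20.8) / [20.8 × (0.631 × 9.09 − 0.0505) − 1] = 144.3 / 117.3 = 1.231 mg/L.

S ≈ 1.23 mg/L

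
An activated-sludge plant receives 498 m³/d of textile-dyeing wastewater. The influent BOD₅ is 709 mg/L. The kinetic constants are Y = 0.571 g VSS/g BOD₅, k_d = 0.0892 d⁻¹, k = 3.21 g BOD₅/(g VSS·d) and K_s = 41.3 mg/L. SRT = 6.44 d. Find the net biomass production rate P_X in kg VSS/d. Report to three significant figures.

P_X ≈ 127 kg VSS/d

Effluent substrate depends only on kinetics and SRT: S = K_s(1 + k_d θ_c) / [θ_c(Yk − k_d) − 1] = 41.3 × (1 + 0.0892 × 6.44) / [6.44 × (0.571 × 3.21 − 0.0892) − 1] = 65.02 / 10.23 = 6.357 mg/L.
Correct the yield for decay: Y_obs = Y/(1 + k_d θ_c) = 0.571 / (1 + 0.0892 × 6.44) = 0.571 / 1.574 = 0.3627.
ΔS = 709 − 6.36 = 702.6 mg/L, so the substrate removal rate is 498 × 702.6/1000 = 349.9 kg BOD₅/d.
Biomass produced: P_X = Y_obs·Q·ΔS = 0.3627 × 349.9 ≈ 126.9 kg VSS/d.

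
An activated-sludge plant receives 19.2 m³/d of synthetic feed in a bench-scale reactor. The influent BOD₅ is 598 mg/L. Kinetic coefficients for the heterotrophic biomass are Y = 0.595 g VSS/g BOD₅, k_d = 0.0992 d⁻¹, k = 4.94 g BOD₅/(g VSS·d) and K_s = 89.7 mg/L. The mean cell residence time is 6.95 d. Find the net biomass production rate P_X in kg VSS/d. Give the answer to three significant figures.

For a completely mixed reactor with recycle the Lawrence–McCarty relation gives S = K_s·(1 + k_d·θ_c) / [θ_c·(Y·k − k_d) − 1] = 89.7 × (1 + 0.0992 × 6.95) / [6.95 × (0.595 × 4.94 − 0.0992) − 1] = 151.5 / 18.74 = 8.087 mg/L.
Observed yield with endogenous decay: Y_obs = Y / (1 + k_d·θ_c) = 0.595 / (1 + 0.0992 × 6.95) = 0.595 / 1.689 = 0.3522 g VSS/g BOD₅.
Q·(S₀ − S) = 19.2 × (598 − 8.09) × 10⁻³ = 11.33 kg/d removed.
So the net sludge growth is P_X = 0.3522 × 11.33 = 3.989 kg VSS/d.

P_X ≈ 3.99 kg VSS/d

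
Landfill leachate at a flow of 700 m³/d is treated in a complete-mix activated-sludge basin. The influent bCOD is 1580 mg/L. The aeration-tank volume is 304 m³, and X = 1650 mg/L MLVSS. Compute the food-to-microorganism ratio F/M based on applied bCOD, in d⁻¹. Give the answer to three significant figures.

F/M = applied load / biomass = Q·S₀/(V·X) = 700 × 1580 / (304.0 × 1650) = 2.205 d⁻¹.

F/M ≈ 2.20 d⁻¹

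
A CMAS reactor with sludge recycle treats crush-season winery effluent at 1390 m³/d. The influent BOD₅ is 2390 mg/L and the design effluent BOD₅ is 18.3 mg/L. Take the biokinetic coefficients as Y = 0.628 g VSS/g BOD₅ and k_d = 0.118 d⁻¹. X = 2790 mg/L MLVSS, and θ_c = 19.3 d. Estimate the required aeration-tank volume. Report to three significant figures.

Rearranging the biomass balance for a CMAS with decay, V = Y·Q·ΔS·θ_c / [X·(1+k_d θ_c)] = 0.628 × 1390 × (2390 − 18.3) × 19.3 / [2790 × (1 + 0.118 × 19.3)] = 4×10^7 / 9144 = 4370 m³.

V ≈ 4370 m³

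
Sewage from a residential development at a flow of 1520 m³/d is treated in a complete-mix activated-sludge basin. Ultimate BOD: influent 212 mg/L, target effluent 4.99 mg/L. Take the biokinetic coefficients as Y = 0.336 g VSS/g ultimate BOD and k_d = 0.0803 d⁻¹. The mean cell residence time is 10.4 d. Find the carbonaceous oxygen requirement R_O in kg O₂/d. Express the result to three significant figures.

Observed yield with endogenous decay: Y_obs = Y / (1 + k_d·θ_c) = 0.336 / (1 + 0.0803 × 10.4) = 0.336 / 1.835 = 0.1831 g VSS/g ultimate BOD.
ΔS = 212 − 4.99 = 207.0 mg/L, so the substrate removal rate is 1520 × 207.0/1000 = 314.7 kg ultimate BOD/d.
P_X = Y_obs·Q·(S₀ − S) = 0.1831 × 314.7 = 57.61 kg VSS/d.
Carbonaceous O₂ demand = substrate oxidised − cell-mass equivalent = 314.7 − 1.42 × 57.61 = 232.8 kg O₂/d.

R_O ≈ 233 kg O₂/d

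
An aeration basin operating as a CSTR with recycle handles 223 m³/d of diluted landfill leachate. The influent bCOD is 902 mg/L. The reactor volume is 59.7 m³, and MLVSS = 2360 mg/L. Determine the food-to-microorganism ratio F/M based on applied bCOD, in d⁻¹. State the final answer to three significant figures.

F/M = Q·S₀ / (V·X) = 223 × 902 / (59.70 × 2360) = 1.428 g bCOD·(g VSS·d)⁻¹.

F/M ≈ 1.43 d⁻¹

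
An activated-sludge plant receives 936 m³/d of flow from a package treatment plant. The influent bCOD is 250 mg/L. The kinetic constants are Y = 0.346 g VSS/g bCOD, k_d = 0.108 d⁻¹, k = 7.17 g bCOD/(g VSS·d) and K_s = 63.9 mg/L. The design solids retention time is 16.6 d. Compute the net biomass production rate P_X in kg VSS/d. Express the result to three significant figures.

P_X ≈ 28.5 kg VSS/d

For a completely mixed reactor with recycle the Lawrence–McCarty relation gives S = K_s·(1 + k_d·θ_c) / [θ_c·(Y·k − k_d) − 1] = 63.9 × (1 + 0.108 × 16.6) / [16.6 × (0.346 × 7.17 − 0.108) − 1] = 178.5 / 38.39 = 4.649 mg/L.
Observed yield with endogenous decay: Y_obs = Y / (1 + k_d·θ_c) = 0.346 / (1 + 0.108 × 16.6) = 0.346 / 2.793 = 0.1239 g VSS/g bCOD.
ΔS = 250 − 4.65 = 245.3 mg/L, so the substrate removal rate is 936 × 245.3/1000 = 229.6 kg bCOD/d.
Biomass produced: P_X = Y_obs·Q·ΔS = 0.1239 × 229.6 ≈ 28.45 kg VSS/d.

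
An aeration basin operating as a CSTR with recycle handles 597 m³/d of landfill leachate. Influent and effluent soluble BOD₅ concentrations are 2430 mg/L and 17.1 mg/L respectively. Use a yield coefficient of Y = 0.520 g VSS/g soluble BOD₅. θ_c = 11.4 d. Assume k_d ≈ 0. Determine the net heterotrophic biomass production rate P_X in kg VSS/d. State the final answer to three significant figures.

P_X ≈ 749 kg VSS/d

No decay correction is needed, so Y_obs = Y = 0.520.
Substrate removed = Q·(S₀ − S) = 597 m³/d × (2430 − 17.1) g/m³ = 1.44×10^6 g/d = 1441 kg/d.
Net biomass production P_X = Y_obs × Q·(S₀ − S) = 0.5200 × 1441 = 749.1 kg VSS/d.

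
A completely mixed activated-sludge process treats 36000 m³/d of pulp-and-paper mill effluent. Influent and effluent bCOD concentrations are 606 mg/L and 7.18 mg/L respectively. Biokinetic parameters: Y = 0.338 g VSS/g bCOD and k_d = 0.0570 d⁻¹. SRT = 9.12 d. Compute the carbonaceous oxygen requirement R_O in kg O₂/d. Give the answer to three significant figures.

R_O ≈ 14700 kg O₂/d

Correct the yield for decay: Y_obs = Y/(1 + k_d θ_c) = 0.338 / (1 + 0.0570 × 9.12) = 0.338 / 1.520 = 0.2224.
Substrate removed = Q·(S₀ − S) = 36000 m³/d × (606 − 7.18) g/m³ = 2.16×10^7 g/d = 21558 kg/d.
Biomass synthesised: P_X = Y_obs × 21558 = 4794 kg VSS/d.
R_O = Q·(S₀ − S) − 1.42·P_X = 21558 − 1.42 × 4794 = 14750 kg O₂/d.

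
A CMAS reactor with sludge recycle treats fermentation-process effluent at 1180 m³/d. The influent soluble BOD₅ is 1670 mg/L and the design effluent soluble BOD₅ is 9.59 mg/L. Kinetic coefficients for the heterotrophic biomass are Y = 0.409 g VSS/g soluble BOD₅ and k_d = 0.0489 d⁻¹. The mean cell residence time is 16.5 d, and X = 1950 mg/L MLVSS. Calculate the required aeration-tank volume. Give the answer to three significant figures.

Steady-state biomass mass balance: V·X·(1 + k_d·θ_c) = Y·Q·(S₀ − S)·θ_c, so V = 0.409 × 1180 × (1670 − 9.59) × 16.5 / [1950 × (1 + 0.0489 × 16.5)] = 1.32×10^7 / 3523 = 3753 m³.

V ≈ 3750 m³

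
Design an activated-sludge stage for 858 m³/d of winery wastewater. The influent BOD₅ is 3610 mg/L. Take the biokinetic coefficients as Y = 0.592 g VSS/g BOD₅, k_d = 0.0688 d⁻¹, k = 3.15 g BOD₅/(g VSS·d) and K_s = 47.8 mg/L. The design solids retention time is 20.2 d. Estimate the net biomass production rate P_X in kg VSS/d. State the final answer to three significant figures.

From the Monod/SRT balance for a CMAS, S = K_s·(1+k_d θ_c)/[θ_c·(Y k − k_d) − 1] = 47.8 × (1 + 0.0688 × 20.2) / [20.2 × (0.592 × 3.15 − 0.0688) − 1] = 114.2 / 35.28 = 3.238 mg/L.
Y_obs = Y / (1 + k_d θ_c) = 0.592 / (1 + 0.0688 × 20.2) = 0.592 / 2.390 = 0.2477.
Q·(S₀ − S) = 858 × (3610 − 3.24) × 10⁻³ = 3095 kg/d removed.
Biomass produced: P_X = Y_obs·Q·ΔS = 0.2477 × 3095 ≈ 766.6 kg VSS/d.

P_X ≈ 767 kg VSS/d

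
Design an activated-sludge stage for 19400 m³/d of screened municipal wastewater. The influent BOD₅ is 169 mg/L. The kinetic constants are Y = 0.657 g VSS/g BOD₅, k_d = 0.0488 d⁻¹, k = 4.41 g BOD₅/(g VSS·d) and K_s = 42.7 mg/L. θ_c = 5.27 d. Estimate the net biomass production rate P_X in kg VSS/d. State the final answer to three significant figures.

P_X ≈ 1670 kg VSS/d

Effluent substrate depends only on kinetics and SRT: S = K_s(1 + k_d θ_c) / [θ_c(Yk − k_d) − 1] = 42.7 × (1 + 0.0488 × 5.27) / [5.27 × (0.657 × 4.41 − 0.0488) − 1] = 53.68 / 14.01 = 3.831 mg/L.
Correct the yield for decay: Y_obs = Y/(1 + k_d θ_c) = 0.657 / (1 + 0.0488 × 5.27) = 0.657 / 1.257 = 0.5226.
ΔS = 169 − 3.83 = 165.2 mg/L, so the substrate removal rate is 19400 × 165.2/1000 = 3204 kg BOD₅/d.
So the net sludge growth is P_X = 0.5226 × 3204 = 1675 kg VSS/d.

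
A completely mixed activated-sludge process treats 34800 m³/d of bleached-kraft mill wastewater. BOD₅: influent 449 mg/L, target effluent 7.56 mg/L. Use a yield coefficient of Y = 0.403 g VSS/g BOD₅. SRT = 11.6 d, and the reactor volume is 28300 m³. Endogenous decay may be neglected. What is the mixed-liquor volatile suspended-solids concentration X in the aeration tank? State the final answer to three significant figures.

From V·X = Y·Q·(S₀ − S)·θ_c (decay neglected): X = 0.403 × 34800 × (449 − 7.56) × 11.6 / 28300 = 2538 mg/L.

X ≈ 2540 mg/L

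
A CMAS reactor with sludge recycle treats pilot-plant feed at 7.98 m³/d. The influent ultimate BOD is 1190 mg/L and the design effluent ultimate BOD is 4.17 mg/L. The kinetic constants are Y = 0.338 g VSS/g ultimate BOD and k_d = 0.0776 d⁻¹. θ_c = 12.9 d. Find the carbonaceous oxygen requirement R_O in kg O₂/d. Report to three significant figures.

Correct the yield for decay: Y_obs = Y/(1 + k_d θ_c) = 0.338 / (1 + 0.0776 × 12.9) = 0.338 / 2.001 = 0.1689.
ΔS = 1190 − 4.17 = 1186 mg/L, so the substrate removal rate is 7.98 × 1186/1000 = 9.463 kg ultimate BOD/d.
Biomass synthesised: P_X = Y_obs × 9.463 = 1.598 kg VSS/d.
Carbonaceous O₂ demand = substrate oxidised − cell-mass equivalent = 9.463 − 1.42 × 1.598 = 7.193 kg O₂/d.

R_O ≈ 7.19 kg O₂/d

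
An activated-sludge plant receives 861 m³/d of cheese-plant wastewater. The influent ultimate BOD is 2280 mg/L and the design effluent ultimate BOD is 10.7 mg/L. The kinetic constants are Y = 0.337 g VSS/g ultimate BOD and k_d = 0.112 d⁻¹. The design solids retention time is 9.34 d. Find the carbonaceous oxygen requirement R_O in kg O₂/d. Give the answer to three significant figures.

R_O ≈ 1500 kg O₂/d

The observed yield is Y_obs = Y/(1 + k_d·θ_c) = 0.337 / (1 + 0.112 × 9.34) = 0.337 / 2.046 = 0.1647 g VSS per g ultimate BOD removed.
Q·(S₀ − S) = 861 × (2280 − 10.7) × 10⁻³ = 1954 kg/d removed.
Biomass synthesised: P_X = Y_obs × 1954 = 321.8 kg VSS/d.
R_O = Q·ΔS − 1.42 P_X = 1954 − 457.0 = 1497 kg O₂/d.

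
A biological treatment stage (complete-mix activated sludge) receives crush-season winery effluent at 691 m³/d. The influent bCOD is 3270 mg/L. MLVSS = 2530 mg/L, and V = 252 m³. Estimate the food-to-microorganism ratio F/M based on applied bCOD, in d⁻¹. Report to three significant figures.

F/M = Q·S₀ / (V·X) = 691 × 3270 / (252.0 × 2530) = 3.544 g bCOD·(g VSS·d)⁻¹.

F/M ≈ 3.54 d⁻¹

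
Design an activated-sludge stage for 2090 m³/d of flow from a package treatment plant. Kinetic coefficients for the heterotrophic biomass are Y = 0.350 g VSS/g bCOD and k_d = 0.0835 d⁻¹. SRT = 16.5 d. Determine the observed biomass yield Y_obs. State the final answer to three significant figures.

Observed yield with endogenous decay: Y_obs = Y / (1 + k_d·θ_c) = 0.350 / (1 + 0.0835 × 16.5) = 0.350 / 2.378 = 0.1472 g VSS/g bCOD.

Y_obs ≈ 0.147 g VSS/g bCOD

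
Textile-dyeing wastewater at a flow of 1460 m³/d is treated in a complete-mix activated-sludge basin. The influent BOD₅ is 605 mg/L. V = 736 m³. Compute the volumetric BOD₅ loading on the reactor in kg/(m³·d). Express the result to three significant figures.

L_v ≈ 1.20 kg BOD₅/(m³·d)

Applied BOD₅ load per unit volume = Q·S₀/V = (1460 × 605/1000)/736.0 = 1.200 kg BOD₅·m⁻³·d⁻¹.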